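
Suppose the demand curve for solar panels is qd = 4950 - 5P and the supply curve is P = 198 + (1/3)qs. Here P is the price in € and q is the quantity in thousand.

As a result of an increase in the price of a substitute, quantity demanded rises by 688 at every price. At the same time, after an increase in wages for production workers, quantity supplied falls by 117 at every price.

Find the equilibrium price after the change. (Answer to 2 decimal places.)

793.63

Solve the original market: 4950 - 5P = 3P - 594, hence P = 693 and q = 1485.
With the change applied: demand qd = 5638 - 5P, supply qs = 3P - 711.
New equilibrium: 5638 - 5P = 3P - 711 ⇒ 6349 = 8P ⇒ P = 793.625, q = 1669.875.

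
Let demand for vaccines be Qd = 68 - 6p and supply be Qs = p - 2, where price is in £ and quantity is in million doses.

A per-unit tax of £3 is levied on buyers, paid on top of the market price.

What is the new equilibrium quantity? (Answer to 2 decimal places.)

Initially, 68 - 6p = p - 2, so 70 = 7p and p = 10, Q = 8.
Since buyers pay the price plus the tax, the effective demand curve becomes Qd = 50 - 6p.
Setting them equal: 50 - 6p = p - 2 → 52 = 7p, so p = 52/7 ≈ 7.4286 and Q = 38/7 ≈ 5.4286.

5.43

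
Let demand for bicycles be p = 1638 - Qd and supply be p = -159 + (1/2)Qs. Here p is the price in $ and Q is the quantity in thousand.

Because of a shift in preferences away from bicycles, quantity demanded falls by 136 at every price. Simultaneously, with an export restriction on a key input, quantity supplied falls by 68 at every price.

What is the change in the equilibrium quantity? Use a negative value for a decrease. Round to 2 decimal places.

Before the shock: 1638 - p = 2p + 318 ⇒ 1320 = 3p ⇒ p = 440, Q = 1198.
The shock moves the curves to Qd = 1502 - p and Qs = 2p + 250.
Equate the new curves: 1502 - p = 2p + 250, giving 1252 = 3p, p = 1252/3 ≈ 417.3333, Q = 3254/3 ≈ 1084.6667.
ΔQ = 1084.6667 − 1198 = -113.33.

-113.33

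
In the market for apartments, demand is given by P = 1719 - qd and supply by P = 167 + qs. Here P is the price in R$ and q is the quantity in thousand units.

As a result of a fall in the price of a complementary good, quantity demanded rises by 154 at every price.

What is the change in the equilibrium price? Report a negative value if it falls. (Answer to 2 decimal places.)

+77.00

Initially, 1719 - P = P - 167, so 1886 = 2P and P = 943, q = 776.
The new curves are qd = 1873 - P (demand) and qs = P - 167 (supply).
Equate the new curves: 1873 - P = P - 167, giving 2040 = 2P, P = 1020, q = 853.
ΔP = 1020 − 943 = +77.00.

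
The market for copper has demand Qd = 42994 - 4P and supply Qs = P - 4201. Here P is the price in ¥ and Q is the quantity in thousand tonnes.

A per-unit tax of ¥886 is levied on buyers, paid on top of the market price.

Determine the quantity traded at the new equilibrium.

Original equilibrium: 42994 - 4P = P - 4201 gives 47195 = 5P, so P = 9439 and Q = 5238.
Since buyers pay the price plus the tax, the effective demand curve becomes Qd = 39450 - 4P.
Equate the new curves: 39450 - 4P = P - 4201, giving 43651 = 5P, P = 8730.2, Q = 4529.2.

4529.2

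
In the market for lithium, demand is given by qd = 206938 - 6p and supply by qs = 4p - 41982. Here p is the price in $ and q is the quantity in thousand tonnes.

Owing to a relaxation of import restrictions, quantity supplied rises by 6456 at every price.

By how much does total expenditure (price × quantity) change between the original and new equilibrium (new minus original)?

+56743333.44

Before the shock: 206938 - 6p = 4p - 41982 ⇒ 248920 = 10p ⇒ p = 24892, q = 57586.
With the change applied: demand qd = 206938 - 6p, supply qs = 4p - 35526.
Equate the new curves: 206938 - 6p = 4p - 35526, giving 242464 = 10p, p = 24246.4, q = 61459.6.
Expenditure moves from 24892×57586 = 1433430712 to 24246.4×61459.6 = 1490174045.44; change = +56743333.44.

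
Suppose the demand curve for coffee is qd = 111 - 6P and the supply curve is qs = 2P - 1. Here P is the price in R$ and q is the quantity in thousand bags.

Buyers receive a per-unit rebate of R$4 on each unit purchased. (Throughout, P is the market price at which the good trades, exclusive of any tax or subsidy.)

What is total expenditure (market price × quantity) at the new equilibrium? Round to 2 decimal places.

Original equilibrium: 111 - 6P = 2P - 1 gives 112 = 8P, so P = 14 and q = 27.
Since buyers' out-of-pocket price is the market price minus the rebate, the effective demand curve becomes qd = 135 - 6P.
Clearing the new market: 135 - 6P = 2P - 1, so P = 17 and q = 33.
New expenditure = 17 × 33 = 561.00.

561.00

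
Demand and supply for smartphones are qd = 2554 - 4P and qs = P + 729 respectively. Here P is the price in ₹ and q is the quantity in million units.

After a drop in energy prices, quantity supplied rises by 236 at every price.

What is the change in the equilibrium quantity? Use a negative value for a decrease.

+188.8

Original equilibrium: 2554 - 4P = P + 729 gives 1825 = 5P, so P = 365 and q = 1094.
With the change applied: demand qd = 2554 - 4P, supply qs = P + 965.
Equate the new curves: 2554 - 4P = P + 965, giving 1589 = 5P, P = 317.8, q = 1282.8.
Δq = 1282.8 − 1094 = +188.8.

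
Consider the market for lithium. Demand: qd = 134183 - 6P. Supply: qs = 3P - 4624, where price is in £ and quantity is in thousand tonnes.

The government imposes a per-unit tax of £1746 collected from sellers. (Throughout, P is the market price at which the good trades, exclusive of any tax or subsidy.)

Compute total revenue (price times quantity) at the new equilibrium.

Before the shock: 134183 - 6P = 3P - 4624 ⇒ 138807 = 9P ⇒ P = 15423, q = 41645.
Since sellers keep the price net of the tax, the effective supply curve becomes qs = 3P - 9862.
New equilibrium: 134183 - 6P = 3P - 9862 ⇒ 144045 = 9P ⇒ P = 16005, q = 38153.
New expenditure = 16005 × 38153 = 610638765.

610638765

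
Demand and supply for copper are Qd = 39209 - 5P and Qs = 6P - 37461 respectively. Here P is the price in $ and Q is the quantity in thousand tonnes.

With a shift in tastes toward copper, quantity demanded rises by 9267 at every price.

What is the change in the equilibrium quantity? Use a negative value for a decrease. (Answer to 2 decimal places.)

Before the shock: 39209 - 5P = 6P - 37461 ⇒ 76670 = 11P ⇒ P = 6970, Q = 4359.
With the change applied: demand Qd = 48476 - 5P, supply Qs = 6P - 37461.
New equilibrium: 48476 - 5P = 6P - 37461 ⇒ 85937 = 11P ⇒ P = 85937/11 ≈ 7812.4545, Q = 103551/11 ≈ 9413.7273.
ΔQ = 9413.7273 − 4359 = +5054.73.

+5054.73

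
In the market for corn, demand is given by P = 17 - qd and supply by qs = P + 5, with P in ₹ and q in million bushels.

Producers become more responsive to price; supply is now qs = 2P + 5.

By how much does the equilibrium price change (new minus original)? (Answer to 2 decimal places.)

Initially, 17 - P = P + 5, so 12 = 2P and P = 6, q = 11.
The shock moves the curves to qd = 17 - P and qs = 2P + 5.
New equilibrium: 17 - P = 2P + 5 ⇒ 12 = 3P ⇒ P = 4, q = 13.
ΔP = 4 − 6 = -2.00.

-2.00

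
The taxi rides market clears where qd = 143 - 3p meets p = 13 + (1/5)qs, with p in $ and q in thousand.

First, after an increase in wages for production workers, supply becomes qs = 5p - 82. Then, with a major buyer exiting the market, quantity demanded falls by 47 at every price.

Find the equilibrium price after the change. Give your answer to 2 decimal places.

22.25

Initially, 143 - 3p = 5p - 65, so 208 = 8p and p = 26, q = 65.
With the change applied: demand qd = 96 - 3p, supply qs = 5p - 82.
Equate the new curves: 96 - 3p = 5p - 82, giving 178 = 8p, p = 22.25, q = 29.25.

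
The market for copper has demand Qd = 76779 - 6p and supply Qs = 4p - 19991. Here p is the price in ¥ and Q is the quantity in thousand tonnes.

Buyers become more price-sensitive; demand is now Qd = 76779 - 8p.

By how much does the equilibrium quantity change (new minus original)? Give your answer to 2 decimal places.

-6451.33

Initially, 76779 - 6p = 4p - 19991, so 96770 = 10p and p = 9677, Q = 18717.
The shock moves the curves to Qd = 76779 - 8p and Qs = 4p - 19991.
Equate the new curves: 76779 - 8p = 4p - 19991, giving 96770 = 12p, p = 48385/6 ≈ 8064.1667, Q = 36797/3 ≈ 12265.6667.
ΔQ = 12265.6667 − 18717 = -6451.33.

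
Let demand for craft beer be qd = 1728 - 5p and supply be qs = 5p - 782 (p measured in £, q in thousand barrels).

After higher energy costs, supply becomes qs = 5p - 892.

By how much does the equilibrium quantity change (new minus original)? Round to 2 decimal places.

Original equilibrium: 1728 - 5p = 5p - 782 gives 2510 = 10p, so p = 251 and q = 473.
The new curves are qd = 1728 - 5p (demand) and qs = 5p - 892 (supply).
Setting them equal: 1728 - 5p = 5p - 892 → 2620 = 10p, so p = 262 and q = 418.
Δq = 418 − 473 = -55.00.

-55.00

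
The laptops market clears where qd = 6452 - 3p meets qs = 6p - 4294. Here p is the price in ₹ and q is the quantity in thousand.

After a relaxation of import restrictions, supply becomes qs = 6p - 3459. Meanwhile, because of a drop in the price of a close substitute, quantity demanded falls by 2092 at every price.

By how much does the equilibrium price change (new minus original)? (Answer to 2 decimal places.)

-325.22

Original equilibrium: 6452 - 3p = 6p - 4294 gives 10746 = 9p, so p = 1194 and q = 2870.
After the shift, demand is qd = 4360 - 3p and supply is qs = 6p - 3459.
New equilibrium: 4360 - 3p = 6p - 3459 ⇒ 7819 = 9p ⇒ p = 7819/9 ≈ 868.7778, q = 5261/3 ≈ 1753.6667.
Δp = 868.7778 − 1194 = -325.22.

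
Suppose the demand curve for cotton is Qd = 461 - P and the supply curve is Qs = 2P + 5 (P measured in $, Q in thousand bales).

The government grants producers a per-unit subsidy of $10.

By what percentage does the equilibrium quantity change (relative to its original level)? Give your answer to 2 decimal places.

+2.16

Solve the original market: 461 - P = 2P + 5, hence P = 152 and Q = 309.
Since sellers receive the price plus the subsidy, the effective supply curve becomes Qs = 2P + 25.
Equate the new curves: 461 - P = 2P + 25, giving 436 = 3P, P = 436/3 ≈ 145.3333, Q = 947/3 ≈ 315.6667.
%ΔQ = (315.6667 − 309) / 309 × 100 = +2.16%.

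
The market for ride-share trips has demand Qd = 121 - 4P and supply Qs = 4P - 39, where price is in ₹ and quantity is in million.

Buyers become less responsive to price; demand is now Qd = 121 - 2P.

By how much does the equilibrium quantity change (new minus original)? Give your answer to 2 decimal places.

+26.67

Before the shock: 121 - 4P = 4P - 39 ⇒ 160 = 8P ⇒ P = 20, Q = 41.
The new curves are Qd = 121 - 2P (demand) and Qs = 4P - 39 (supply).
Clearing the new market: 121 - 2P = 4P - 39, so P = 80/3 ≈ 26.6667 and Q = 203/3 ≈ 67.6667.
ΔQ = 67.6667 − 41 = +26.67.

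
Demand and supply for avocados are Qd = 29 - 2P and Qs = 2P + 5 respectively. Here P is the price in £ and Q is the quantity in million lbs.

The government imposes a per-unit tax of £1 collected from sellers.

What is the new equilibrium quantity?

16

Initially, 29 - 2P = 2P + 5, so 24 = 4P and P = 6, Q = 17.
Since sellers keep the price net of the tax, the effective supply curve becomes Qs = 2P + 3.
New equilibrium: 29 - 2P = 2P + 3 ⇒ 26 = 4P ⇒ P = 6.5, Q = 16.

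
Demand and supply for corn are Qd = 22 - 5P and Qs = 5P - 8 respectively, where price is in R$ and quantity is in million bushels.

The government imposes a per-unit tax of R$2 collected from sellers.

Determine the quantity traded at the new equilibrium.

Before the shock: 22 - 5P = 5P - 8 ⇒ 30 = 10P ⇒ P = 3, Q = 7.
Since sellers keep the price net of the tax, the effective supply curve becomes Qs = 5P - 18.
New equilibrium: 22 - 5P = 5P - 18 ⇒ 40 = 10P ⇒ P = 4, Q = 2.

2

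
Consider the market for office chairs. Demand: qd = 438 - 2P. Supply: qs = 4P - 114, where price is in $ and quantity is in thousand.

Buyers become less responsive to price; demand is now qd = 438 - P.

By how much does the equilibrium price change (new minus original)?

Before the shock: 438 - 2P = 4P - 114 ⇒ 552 = 6P ⇒ P = 92, q = 254.
The shock moves the curves to qd = 438 - P and qs = 4P - 114.
New equilibrium: 438 - P = 4P - 114 ⇒ 552 = 5P ⇒ P = 110.4, q = 327.6.
ΔP = 110.4 − 92 = +18.4.

+18.4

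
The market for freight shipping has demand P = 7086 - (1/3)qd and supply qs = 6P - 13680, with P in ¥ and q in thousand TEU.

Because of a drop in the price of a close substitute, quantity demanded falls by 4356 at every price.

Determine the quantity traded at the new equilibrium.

Solve the original market: 21258 - 3P = 6P - 13680, hence P = 3882 and q = 9612.
The shock moves the curves to qd = 16902 - 3P and qs = 6P - 13680.
New equilibrium: 16902 - 3P = 6P - 13680 ⇒ 30582 = 9P ⇒ P = 3398, q = 6708.

6708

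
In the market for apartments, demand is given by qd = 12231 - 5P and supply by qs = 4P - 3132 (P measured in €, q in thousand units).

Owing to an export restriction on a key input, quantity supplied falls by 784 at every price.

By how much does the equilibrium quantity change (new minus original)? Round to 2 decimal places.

Before the shock: 12231 - 5P = 4P - 3132 ⇒ 15363 = 9P ⇒ P = 1707, q = 3696.
The new curves are qd = 12231 - 5P (demand) and qs = 4P - 3916 (supply).
Clearing the new market: 12231 - 5P = 4P - 3916, so P = 16147/9 ≈ 1794.1111 and q = 29344/9 ≈ 3260.4444.
Δq = 3260.4444 − 3696 = -435.56.

-435.56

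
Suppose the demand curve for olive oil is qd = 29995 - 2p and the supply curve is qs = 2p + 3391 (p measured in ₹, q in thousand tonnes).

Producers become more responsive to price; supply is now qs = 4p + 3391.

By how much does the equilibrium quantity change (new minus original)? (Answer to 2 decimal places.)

+4434.00

Before the shock: 29995 - 2p = 2p + 3391 ⇒ 26604 = 4p ⇒ p = 6651, q = 16693.
With the change applied: demand qd = 29995 - 2p, supply qs = 4p + 3391.
New equilibrium: 29995 - 2p = 4p + 3391 ⇒ 26604 = 6p ⇒ p = 4434, q = 21127.
Δq = 21127 − 16693 = +4434.00.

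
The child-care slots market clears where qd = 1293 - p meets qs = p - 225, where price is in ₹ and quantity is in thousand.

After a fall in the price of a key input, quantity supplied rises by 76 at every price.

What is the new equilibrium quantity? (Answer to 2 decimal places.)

Solve the original market: 1293 - p = p - 225, hence p = 759 and q = 534.
The new curves are qd = 1293 - p (demand) and qs = p - 149 (supply).
New equilibrium: 1293 - p = p - 149 ⇒ 1442 = 2p ⇒ p = 721, q = 572.

572.00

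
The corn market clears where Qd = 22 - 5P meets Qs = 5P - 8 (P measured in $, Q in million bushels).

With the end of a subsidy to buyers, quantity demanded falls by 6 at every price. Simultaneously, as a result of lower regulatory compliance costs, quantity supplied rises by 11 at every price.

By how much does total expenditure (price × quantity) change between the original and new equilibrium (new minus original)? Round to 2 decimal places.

-8.65

Initially, 22 - 5P = 5P - 8, so 30 = 10P and P = 3, Q = 7.
The new curves are Qd = 16 - 5P (demand) and Qs = 5P + 3 (supply).
New equilibrium: 16 - 5P = 5P + 3 ⇒ 13 = 10P ⇒ P = 1.3, Q = 9.5.
Expenditure moves from 3×7 = 21 to 1.3×9.5 = 12.35; change = -8.65.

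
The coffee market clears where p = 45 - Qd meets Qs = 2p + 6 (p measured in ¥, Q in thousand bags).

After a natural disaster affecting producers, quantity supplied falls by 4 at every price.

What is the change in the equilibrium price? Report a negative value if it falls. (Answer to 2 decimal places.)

Before the shock: 45 - p = 2p + 6 ⇒ 39 = 3p ⇒ p = 13, Q = 32.
The new curves are Qd = 45 - p (demand) and Qs = 2p + 2 (supply).
Setting them equal: 45 - p = 2p + 2 → 43 = 3p, so p = 43/3 ≈ 14.3333 and Q = 92/3 ≈ 30.6667.
Δp = 14.3333 − 13 = +1.33.

+1.33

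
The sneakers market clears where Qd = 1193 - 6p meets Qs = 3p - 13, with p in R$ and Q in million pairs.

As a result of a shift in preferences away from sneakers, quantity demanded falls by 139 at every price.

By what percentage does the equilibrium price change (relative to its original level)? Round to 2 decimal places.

-11.53

Solve the original market: 1193 - 6p = 3p - 13, hence p = 134 and Q = 389.
The new curves are Qd = 1054 - 6p (demand) and Qs = 3p - 13 (supply).
New equilibrium: 1054 - 6p = 3p - 13 ⇒ 1067 = 9p ⇒ p = 1067/9 ≈ 118.5556, Q = 1028/3 ≈ 342.6667.
%Δp = (118.5556 − 134) / 134 × 100 = -11.53%.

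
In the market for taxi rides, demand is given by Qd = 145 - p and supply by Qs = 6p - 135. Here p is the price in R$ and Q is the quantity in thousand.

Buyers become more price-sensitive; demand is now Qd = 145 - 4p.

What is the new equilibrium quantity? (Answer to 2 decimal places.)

Original equilibrium: 145 - p = 6p - 135 gives 280 = 7p, so p = 40 and Q = 105.
The new curves are Qd = 145 - 4p (demand) and Qs = 6p - 135 (supply).
Equate the new curves: 145 - 4p = 6p - 135, giving 280 = 10p, p = 28, Q = 33.

33.00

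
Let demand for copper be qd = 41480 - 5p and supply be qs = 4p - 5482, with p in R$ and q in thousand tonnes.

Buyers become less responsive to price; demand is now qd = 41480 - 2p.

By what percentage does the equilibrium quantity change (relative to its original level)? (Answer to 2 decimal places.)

+67.81

Original equilibrium: 41480 - 5p = 4p - 5482 gives 46962 = 9p, so p = 5218 and q = 15390.
The shock moves the curves to qd = 41480 - 2p and qs = 4p - 5482.
New equilibrium: 41480 - 2p = 4p - 5482 ⇒ 46962 = 6p ⇒ p = 7827, q = 25826.
%Δq = (25826 − 15390) / 15390 × 100 = +67.81%.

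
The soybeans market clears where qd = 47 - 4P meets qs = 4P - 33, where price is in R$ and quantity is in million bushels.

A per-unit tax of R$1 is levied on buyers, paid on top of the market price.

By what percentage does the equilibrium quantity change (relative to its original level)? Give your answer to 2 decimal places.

-28.57

Original equilibrium: 47 - 4P = 4P - 33 gives 80 = 8P, so P = 10 and q = 7.
Since buyers pay the price plus the tax, the effective demand curve becomes qd = 43 - 4P.
Equate the new curves: 43 - 4P = 4P - 33, giving 76 = 8P, P = 9.5, q = 5.
%Δq = (5 − 7) / 7 × 100 = -28.57%.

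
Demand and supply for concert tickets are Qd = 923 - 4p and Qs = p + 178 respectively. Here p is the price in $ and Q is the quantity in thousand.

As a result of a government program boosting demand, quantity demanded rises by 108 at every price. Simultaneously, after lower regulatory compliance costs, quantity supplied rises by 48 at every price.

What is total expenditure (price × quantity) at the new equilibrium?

62307

Before the shock: 923 - 4p = p + 178 ⇒ 745 = 5p ⇒ p = 149, Q = 327.
After the shift, demand is Qd = 1031 - 4p and supply is Qs = p + 226.
Setting them equal: 1031 - 4p = p + 226 → 805 = 5p, so p = 161 and Q = 387.
New expenditure = 161 × 387 = 62307.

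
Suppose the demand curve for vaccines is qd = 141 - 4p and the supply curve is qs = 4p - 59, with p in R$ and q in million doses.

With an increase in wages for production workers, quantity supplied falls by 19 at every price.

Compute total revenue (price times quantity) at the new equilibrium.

862.3125

Solve the original market: 141 - 4p = 4p - 59, hence p = 25 and q = 41.
After the shift, demand is qd = 141 - 4p and supply is qs = 4p - 78.
New equilibrium: 141 - 4p = 4p - 78 ⇒ 219 = 8p ⇒ p = 27.375, q = 31.5.
New expenditure = 27.375 × 31.5 = 862.3125.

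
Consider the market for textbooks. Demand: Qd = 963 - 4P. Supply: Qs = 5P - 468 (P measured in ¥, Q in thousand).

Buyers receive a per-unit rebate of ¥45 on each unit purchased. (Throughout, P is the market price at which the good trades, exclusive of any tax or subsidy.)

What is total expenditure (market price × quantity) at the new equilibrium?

Initially, 963 - 4P = 5P - 468, so 1431 = 9P and P = 159, Q = 327.
Since buyers' out-of-pocket price is the market price minus the rebate, the effective demand curve becomes Qd = 1143 - 4P.
New equilibrium: 1143 - 4P = 5P - 468 ⇒ 1611 = 9P ⇒ P = 179, Q = 427.
New expenditure = 179 × 427 = 76433.

76433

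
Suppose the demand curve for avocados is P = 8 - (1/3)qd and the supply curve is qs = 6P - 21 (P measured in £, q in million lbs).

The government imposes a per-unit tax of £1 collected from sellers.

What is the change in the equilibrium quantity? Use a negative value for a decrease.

-2

Original equilibrium: 24 - 3P = 6P - 21 gives 45 = 9P, so P = 5 and q = 9.
Since sellers keep the price net of the tax, the effective supply curve becomes qs = 6P - 27.
Setting them equal: 24 - 3P = 6P - 27 → 51 = 9P, so P = 17/3 ≈ 5.6667 and q = 7.
Δq = 7 − 9 = -2.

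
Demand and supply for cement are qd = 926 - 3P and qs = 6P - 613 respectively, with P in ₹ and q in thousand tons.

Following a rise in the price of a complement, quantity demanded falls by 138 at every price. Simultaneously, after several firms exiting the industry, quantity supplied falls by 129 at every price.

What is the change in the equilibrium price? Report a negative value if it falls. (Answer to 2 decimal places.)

Original equilibrium: 926 - 3P = 6P - 613 gives 1539 = 9P, so P = 171 and q = 413.
The new curves are qd = 788 - 3P (demand) and qs = 6P - 742 (supply).
Equate the new curves: 788 - 3P = 6P - 742, giving 1530 = 9P, P = 170, q = 278.
ΔP = 170 − 171 = -1.00.

-1.00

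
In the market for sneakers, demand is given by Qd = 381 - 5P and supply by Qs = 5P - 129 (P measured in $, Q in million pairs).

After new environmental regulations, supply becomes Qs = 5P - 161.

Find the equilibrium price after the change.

54.2

Solve the original market: 381 - 5P = 5P - 129, hence P = 51 and Q = 126.
After the shift, demand is Qd = 381 - 5P and supply is Qs = 5P - 161.
Setting them equal: 381 - 5P = 5P - 161 → 542 = 10P, so P = 54.2 and Q = 110.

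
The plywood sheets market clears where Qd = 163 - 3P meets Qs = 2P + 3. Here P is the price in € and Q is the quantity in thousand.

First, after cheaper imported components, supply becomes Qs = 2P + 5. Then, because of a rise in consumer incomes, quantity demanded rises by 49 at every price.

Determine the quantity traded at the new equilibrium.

87.8

Original equilibrium: 163 - 3P = 2P + 3 gives 160 = 5P, so P = 32 and Q = 67.
The shock moves the curves to Qd = 212 - 3P and Qs = 2P + 5.
Equate the new curves: 212 - 3P = 2P + 5, giving 207 = 5P, P = 41.4, Q = 87.8.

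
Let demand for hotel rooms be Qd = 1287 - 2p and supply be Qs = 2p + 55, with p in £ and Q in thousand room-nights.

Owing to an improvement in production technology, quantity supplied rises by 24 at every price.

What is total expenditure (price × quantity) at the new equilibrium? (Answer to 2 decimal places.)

206266.00

Original equilibrium: 1287 - 2p = 2p + 55 gives 1232 = 4p, so p = 308 and Q = 671.
After the shift, demand is Qd = 1287 - 2p and supply is Qs = 2p + 79.
Equate the new curves: 1287 - 2p = 2p + 79, giving 1208 = 4p, p = 302, Q = 683.
New expenditure = 302 × 683 = 206266.00.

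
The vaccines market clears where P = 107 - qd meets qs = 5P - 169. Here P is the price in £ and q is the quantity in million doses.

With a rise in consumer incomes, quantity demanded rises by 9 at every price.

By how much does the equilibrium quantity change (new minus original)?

Solve the original market: 107 - P = 5P - 169, hence P = 46 and q = 61.
The shock moves the curves to qd = 116 - P and qs = 5P - 169.
Setting them equal: 116 - P = 5P - 169 → 285 = 6P, so P = 47.5 and q = 68.5.
Δq = 68.5 − 61 = +7.5.

+7.5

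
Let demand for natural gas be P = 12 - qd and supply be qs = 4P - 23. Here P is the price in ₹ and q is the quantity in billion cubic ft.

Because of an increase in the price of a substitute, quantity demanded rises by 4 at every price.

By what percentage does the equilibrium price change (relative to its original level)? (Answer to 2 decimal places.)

Solve the original market: 12 - P = 4P - 23, hence P = 7 and q = 5.
After the shift, demand is qd = 16 - P and supply is qs = 4P - 23.
Equate the new curves: 16 - P = 4P - 23, giving 39 = 5P, P = 7.8, q = 8.2.
%ΔP = (7.8 − 7) / 7 × 100 = +11.43%.

+11.43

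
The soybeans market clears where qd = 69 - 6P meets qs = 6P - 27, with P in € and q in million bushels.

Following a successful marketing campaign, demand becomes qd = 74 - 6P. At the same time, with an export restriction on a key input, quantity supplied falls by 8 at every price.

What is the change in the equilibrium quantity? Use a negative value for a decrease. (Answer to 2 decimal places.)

Before the shock: 69 - 6P = 6P - 27 ⇒ 96 = 12P ⇒ P = 8, q = 21.
The new curves are qd = 74 - 6P (demand) and qs = 6P - 35 (supply).
Equate the new curves: 74 - 6P = 6P - 35, giving 109 = 12P, P = 109/12 ≈ 9.0833, q = 19.5.
Δq = 19.5 − 21 = -1.50.

-1.50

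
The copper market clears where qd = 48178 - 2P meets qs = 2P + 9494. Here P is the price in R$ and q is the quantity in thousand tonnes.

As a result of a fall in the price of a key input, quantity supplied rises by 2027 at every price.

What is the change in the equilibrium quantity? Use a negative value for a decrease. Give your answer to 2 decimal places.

+1013.50

Solve the original market: 48178 - 2P = 2P + 9494, hence P = 9671 and q = 28836.
After the shift, demand is qd = 48178 - 2P and supply is qs = 2P + 11521.
Setting them equal: 48178 - 2P = 2P + 11521 → 36657 = 4P, so P = 9164.25 and q = 29849.5.
Δq = 29849.5 − 28836 = +1013.50.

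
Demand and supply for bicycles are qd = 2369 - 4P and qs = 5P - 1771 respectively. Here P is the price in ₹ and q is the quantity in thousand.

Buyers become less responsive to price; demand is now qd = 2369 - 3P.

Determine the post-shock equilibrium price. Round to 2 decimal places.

Before the shock: 2369 - 4P = 5P - 1771 ⇒ 4140 = 9P ⇒ P = 460, q = 529.
The new curves are qd = 2369 - 3P (demand) and qs = 5P - 1771 (supply).
Clearing the new market: 2369 - 3P = 5P - 1771, so P = 517.5 and q = 816.5.

517.50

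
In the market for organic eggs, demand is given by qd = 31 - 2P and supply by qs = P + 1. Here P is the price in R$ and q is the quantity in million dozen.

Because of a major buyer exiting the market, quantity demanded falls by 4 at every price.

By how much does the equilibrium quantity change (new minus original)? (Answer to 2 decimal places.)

Initially, 31 - 2P = P + 1, so 30 = 3P and P = 10, q = 11.
After the shift, demand is qd = 27 - 2P and supply is qs = P + 1.
Equate the new curves: 27 - 2P = P + 1, giving 26 = 3P, P = 26/3 ≈ 8.6667, q = 29/3 ≈ 9.6667.
Δq = 9.6667 − 11 = -1.33.

-1.33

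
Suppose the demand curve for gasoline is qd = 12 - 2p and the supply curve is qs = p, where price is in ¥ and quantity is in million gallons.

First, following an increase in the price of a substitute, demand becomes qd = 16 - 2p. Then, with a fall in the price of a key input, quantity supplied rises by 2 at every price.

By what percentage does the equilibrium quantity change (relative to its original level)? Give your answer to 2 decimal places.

Solve the original market: 12 - 2p = p, hence p = 4 and q = 4.
The new curves are qd = 16 - 2p (demand) and qs = p + 2 (supply).
Equate the new curves: 16 - 2p = p + 2, giving 14 = 3p, p = 14/3 ≈ 4.6667, q = 20/3 ≈ 6.6667.
%Δq = (6.6667 − 4) / 4 × 100 = +66.67%.

+66.67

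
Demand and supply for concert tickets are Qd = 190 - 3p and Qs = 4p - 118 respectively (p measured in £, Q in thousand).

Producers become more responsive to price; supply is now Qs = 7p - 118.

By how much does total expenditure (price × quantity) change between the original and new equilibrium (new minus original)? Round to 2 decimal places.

Before the shock: 190 - 3p = 4p - 118 ⇒ 308 = 7p ⇒ p = 44, Q = 58.
The new curves are Qd = 190 - 3p (demand) and Qs = 7p - 118 (supply).
Setting them equal: 190 - 3p = 7p - 118 → 308 = 10p, so p = 30.8 and Q = 97.6.
Expenditure moves from 44×58 = 2552 to 30.8×97.6 = 3006.08; change = +454.08.

+454.08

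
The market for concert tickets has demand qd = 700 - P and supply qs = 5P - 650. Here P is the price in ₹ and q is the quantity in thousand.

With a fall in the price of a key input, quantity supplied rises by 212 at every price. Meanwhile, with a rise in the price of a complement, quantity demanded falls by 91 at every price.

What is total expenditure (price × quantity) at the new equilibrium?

Initially, 700 - P = 5P - 650, so 1350 = 6P and P = 225, q = 475.
The shock moves the curves to qd = 609 - P and qs = 5P - 438.
Setting them equal: 609 - P = 5P - 438 → 1047 = 6P, so P = 174.5 and q = 434.5.
New expenditure = 174.5 × 434.5 = 75820.25.

75820.25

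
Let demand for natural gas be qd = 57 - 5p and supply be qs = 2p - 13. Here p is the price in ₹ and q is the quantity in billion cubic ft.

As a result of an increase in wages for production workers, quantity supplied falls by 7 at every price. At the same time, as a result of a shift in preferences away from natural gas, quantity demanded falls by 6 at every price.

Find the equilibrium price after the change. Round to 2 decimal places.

10.14

Solve the original market: 57 - 5p = 2p - 13, hence p = 10 and q = 7.
The shock moves the curves to qd = 51 - 5p and qs = 2p - 20.
New equilibrium: 51 - 5p = 2p - 20 ⇒ 71 = 7p ⇒ p = 71/7 ≈ 10.1429, q = 2/7 ≈ 0.2857.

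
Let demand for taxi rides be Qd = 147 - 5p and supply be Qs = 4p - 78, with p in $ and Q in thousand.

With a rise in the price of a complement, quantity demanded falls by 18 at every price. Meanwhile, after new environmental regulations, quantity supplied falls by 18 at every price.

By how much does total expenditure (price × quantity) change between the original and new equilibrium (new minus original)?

-450

Solve the original market: 147 - 5p = 4p - 78, hence p = 25 and Q = 22.
The new curves are Qd = 129 - 5p (demand) and Qs = 4p - 96 (supply).
Equate the new curves: 129 - 5p = 4p - 96, giving 225 = 9p, p = 25, Q = 4.
Expenditure moves from 25×22 = 550 to 25×4 = 100; change = -450.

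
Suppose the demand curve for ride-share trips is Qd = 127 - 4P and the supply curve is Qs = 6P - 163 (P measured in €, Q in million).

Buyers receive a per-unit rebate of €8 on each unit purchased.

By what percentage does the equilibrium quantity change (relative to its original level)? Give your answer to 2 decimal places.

Original equilibrium: 127 - 4P = 6P - 163 gives 290 = 10P, so P = 29 and Q = 11.
Since buyers' out-of-pocket price is the market price minus the rebate, the effective demand curve becomes Qd = 159 - 4P.
New equilibrium: 159 - 4P = 6P - 163 ⇒ 322 = 10P ⇒ P = 32.2, Q = 30.2.
%ΔQ = (30.2 − 11) / 11 × 100 = +174.55%.

+174.55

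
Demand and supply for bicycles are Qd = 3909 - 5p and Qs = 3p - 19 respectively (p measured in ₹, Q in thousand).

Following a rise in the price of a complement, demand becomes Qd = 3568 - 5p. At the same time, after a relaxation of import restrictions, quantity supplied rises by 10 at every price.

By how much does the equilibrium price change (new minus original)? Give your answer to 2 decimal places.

-43.88

Before the shock: 3909 - 5p = 3p - 19 ⇒ 3928 = 8p ⇒ p = 491, Q = 1454.
With the change applied: demand Qd = 3568 - 5p, supply Qs = 3p - 9.
Setting them equal: 3568 - 5p = 3p - 9 → 3577 = 8p, so p = 447.125 and Q = 1332.375.
Δp = 447.125 − 491 = -43.88.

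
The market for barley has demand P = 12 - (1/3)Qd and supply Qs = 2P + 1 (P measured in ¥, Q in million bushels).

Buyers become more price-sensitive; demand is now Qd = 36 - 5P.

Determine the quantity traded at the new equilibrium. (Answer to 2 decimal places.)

Before the shock: 36 - 3P = 2P + 1 ⇒ 35 = 5P ⇒ P = 7, Q = 15.
After the shift, demand is Qd = 36 - 5P and supply is Qs = 2P + 1.
Clearing the new market: 36 - 5P = 2P + 1, so P = 5 and Q = 11.

11.00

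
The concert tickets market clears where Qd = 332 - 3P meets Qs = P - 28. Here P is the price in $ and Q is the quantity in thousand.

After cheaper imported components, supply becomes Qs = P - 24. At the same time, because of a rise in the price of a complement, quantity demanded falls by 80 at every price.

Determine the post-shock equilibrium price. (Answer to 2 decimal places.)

Initially, 332 - 3P = P - 28, so 360 = 4P and P = 90, Q = 62.
The shock moves the curves to Qd = 252 - 3P and Qs = P - 24.
Equate the new curves: 252 - 3P = P - 24, giving 276 = 4P, P = 69, Q = 45.

69.00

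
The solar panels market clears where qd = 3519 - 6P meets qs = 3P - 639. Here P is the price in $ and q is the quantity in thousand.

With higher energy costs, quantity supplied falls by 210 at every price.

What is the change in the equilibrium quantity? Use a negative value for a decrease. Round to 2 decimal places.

Original equilibrium: 3519 - 6P = 3P - 639 gives 4158 = 9P, so P = 462 and q = 747.
After the shift, demand is qd = 3519 - 6P and supply is qs = 3P - 849.
New equilibrium: 3519 - 6P = 3P - 849 ⇒ 4368 = 9P ⇒ P = 1456/3 ≈ 485.3333, q = 607.
Δq = 607 − 747 = -140.00.

-140.00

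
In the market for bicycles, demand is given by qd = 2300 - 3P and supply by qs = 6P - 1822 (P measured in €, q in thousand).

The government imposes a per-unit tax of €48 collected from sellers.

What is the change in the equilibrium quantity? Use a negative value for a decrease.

-96

Original equilibrium: 2300 - 3P = 6P - 1822 gives 4122 = 9P, so P = 458 and q = 926.
Since sellers keep the price net of the tax, the effective supply curve becomes qs = 6P - 2110.
Equate the new curves: 2300 - 3P = 6P - 2110, giving 4410 = 9P, P = 490, q = 830.
Δq = 830 − 926 = -96.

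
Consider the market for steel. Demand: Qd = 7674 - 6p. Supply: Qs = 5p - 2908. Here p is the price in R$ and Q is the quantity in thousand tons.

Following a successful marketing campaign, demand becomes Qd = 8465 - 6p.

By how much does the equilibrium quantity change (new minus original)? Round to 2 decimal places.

+359.55

Initially, 7674 - 6p = 5p - 2908, so 10582 = 11p and p = 962, Q = 1902.
After the shift, demand is Qd = 8465 - 6p and supply is Qs = 5p - 2908.
Clearing the new market: 8465 - 6p = 5p - 2908, so p = 11373/11 ≈ 1033.9091 and Q = 24877/11 ≈ 2261.5455.
ΔQ = 2261.5455 − 1902 = +359.55.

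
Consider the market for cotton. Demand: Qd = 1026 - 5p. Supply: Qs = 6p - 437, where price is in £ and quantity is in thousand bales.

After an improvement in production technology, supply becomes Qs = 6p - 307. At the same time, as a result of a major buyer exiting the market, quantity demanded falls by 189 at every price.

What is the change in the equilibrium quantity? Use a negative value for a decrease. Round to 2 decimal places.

-44.00

Original equilibrium: 1026 - 5p = 6p - 437 gives 1463 = 11p, so p = 133 and Q = 361.
The new curves are Qd = 837 - 5p (demand) and Qs = 6p - 307 (supply).
Equate the new curves: 837 - 5p = 6p - 307, giving 1144 = 11p, p = 104, Q = 317.
ΔQ = 317 − 361 = -44.00.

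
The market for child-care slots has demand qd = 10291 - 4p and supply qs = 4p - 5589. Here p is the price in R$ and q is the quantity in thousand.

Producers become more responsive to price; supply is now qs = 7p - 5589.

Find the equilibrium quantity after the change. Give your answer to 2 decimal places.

4516.45

Initially, 10291 - 4p = 4p - 5589, so 15880 = 8p and p = 1985, q = 2351.
The new curves are qd = 10291 - 4p (demand) and qs = 7p - 5589 (supply).
Clearing the new market: 10291 - 4p = 7p - 5589, so p = 15880/11 ≈ 1443.6364 and q = 49681/11 ≈ 4516.4545.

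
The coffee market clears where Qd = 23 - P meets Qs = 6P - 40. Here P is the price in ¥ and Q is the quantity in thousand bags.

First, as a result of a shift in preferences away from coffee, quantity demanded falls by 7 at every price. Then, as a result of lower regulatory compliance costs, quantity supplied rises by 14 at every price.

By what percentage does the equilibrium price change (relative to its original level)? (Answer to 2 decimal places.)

-33.33

Solve the original market: 23 - P = 6P - 40, hence P = 9 and Q = 14.
With the change applied: demand Qd = 16 - P, supply Qs = 6P - 26.
Clearing the new market: 16 - P = 6P - 26, so P = 6 and Q = 10.
%ΔP = (6 − 9) / 9 × 100 = -33.33%.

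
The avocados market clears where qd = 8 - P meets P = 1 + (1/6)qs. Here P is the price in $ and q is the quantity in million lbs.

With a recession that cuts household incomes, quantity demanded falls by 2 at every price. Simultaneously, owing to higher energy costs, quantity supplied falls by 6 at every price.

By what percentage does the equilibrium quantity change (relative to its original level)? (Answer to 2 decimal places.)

Before the shock: 8 - P = 6P - 6 ⇒ 14 = 7P ⇒ P = 2, q = 6.
The new curves are qd = 6 - P (demand) and qs = 6P - 12 (supply).
Equate the new curves: 6 - P = 6P - 12, giving 18 = 7P, P = 18/7 ≈ 2.5714, q = 24/7 ≈ 3.4286.
%Δq = (3.4286 − 6) / 6 × 100 = -42.86%.

-42.86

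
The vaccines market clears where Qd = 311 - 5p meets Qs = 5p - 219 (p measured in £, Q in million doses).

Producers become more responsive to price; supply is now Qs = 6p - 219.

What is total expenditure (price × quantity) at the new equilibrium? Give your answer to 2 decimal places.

3377.11

Original equilibrium: 311 - 5p = 5p - 219 gives 530 = 10p, so p = 53 and Q = 46.
The new curves are Qd = 311 - 5p (demand) and Qs = 6p - 219 (supply).
Equate the new curves: 311 - 5p = 6p - 219, giving 530 = 11p, p = 530/11 ≈ 48.1818, Q = 771/11 ≈ 70.0909.
New expenditure = 48.1818 × 70.0909 = 3377.11.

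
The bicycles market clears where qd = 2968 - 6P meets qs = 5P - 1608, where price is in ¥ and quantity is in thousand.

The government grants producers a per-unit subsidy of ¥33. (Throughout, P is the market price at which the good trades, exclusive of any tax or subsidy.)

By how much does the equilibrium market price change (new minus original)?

-15

Initially, 2968 - 6P = 5P - 1608, so 4576 = 11P and P = 416, q = 472.
Since sellers receive the price plus the subsidy, the effective supply curve becomes qs = 5P - 1443.
New equilibrium: 2968 - 6P = 5P - 1443 ⇒ 4411 = 11P ⇒ P = 401, q = 562.
ΔP = 401 − 416 = -15.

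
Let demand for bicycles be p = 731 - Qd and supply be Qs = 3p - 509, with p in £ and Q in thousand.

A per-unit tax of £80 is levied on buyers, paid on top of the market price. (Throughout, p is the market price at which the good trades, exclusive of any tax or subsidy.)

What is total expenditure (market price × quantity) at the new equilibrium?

Original equilibrium: 731 - p = 3p - 509 gives 1240 = 4p, so p = 310 and Q = 421.
Since buyers pay the price plus the tax, the effective demand curve becomes Qd = 651 - p.
Setting them equal: 651 - p = 3p - 509 → 1160 = 4p, so p = 290 and Q = 361.
New expenditure = 290 × 361 = 104690.

104690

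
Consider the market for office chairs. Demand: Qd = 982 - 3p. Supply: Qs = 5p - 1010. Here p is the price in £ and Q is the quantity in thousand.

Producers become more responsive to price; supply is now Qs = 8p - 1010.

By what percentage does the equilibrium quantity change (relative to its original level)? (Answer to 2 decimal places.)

+86.69

Original equilibrium: 982 - 3p = 5p - 1010 gives 1992 = 8p, so p = 249 and Q = 235.
With the change applied: demand Qd = 982 - 3p, supply Qs = 8p - 1010.
New equilibrium: 982 - 3p = 8p - 1010 ⇒ 1992 = 11p ⇒ p = 1992/11 ≈ 181.0909, Q = 4826/11 ≈ 438.7273.
%ΔQ = (438.7273 − 235) / 235 × 100 = +86.69%.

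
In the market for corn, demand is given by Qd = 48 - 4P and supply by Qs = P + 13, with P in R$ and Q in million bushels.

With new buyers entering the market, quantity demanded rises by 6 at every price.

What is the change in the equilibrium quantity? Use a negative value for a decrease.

Solve the original market: 48 - 4P = P + 13, hence P = 7 and Q = 20.
The new curves are Qd = 54 - 4P (demand) and Qs = P + 13 (supply).
Clearing the new market: 54 - 4P = P + 13, so P = 8.2 and Q = 21.2.
ΔQ = 21.2 − 20 = +1.2.

+1.2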